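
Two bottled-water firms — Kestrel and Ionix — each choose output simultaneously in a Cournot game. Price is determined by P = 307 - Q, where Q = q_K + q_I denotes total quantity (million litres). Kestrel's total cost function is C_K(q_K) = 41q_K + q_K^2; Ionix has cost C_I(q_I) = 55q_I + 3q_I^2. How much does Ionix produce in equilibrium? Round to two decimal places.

23.94

Kestrel's profit: π_K = (307 - Q)q_K - (41q_K + q_K²). Setting ∂π_K/∂q_K = 0: 266 - 4q_K - (q_I) = 0.
Ionix's profit: π_I = (307 - Q)q_I - (55q_I + 3q_I²). Setting ∂π_I/∂q_I = 0: 252 - 8q_I - (q_K) = 0.
So q_K = (266 - q_I)/4 and q_I = (252 - q_K)/8.
Solving the pair: q_K = 1876/31, q_I = 742/31.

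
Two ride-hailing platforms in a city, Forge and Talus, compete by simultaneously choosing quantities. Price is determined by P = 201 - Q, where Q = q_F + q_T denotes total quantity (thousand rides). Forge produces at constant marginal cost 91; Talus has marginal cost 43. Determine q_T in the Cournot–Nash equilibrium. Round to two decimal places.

Forge's profit: π_F = (201 - Q)q_F - (91q_F). Setting ∂π_F/∂q_F = 0: 110 - 2q_F - (q_T) = 0.
Talus's first-order condition: 158 - 2q_T - (q_F) = 0.
Best responses: q_F = (110 - q_T)/2, q_T = (158 - q_F)/2.
Substituting one into the other gives q_F = 62/3 and q_T = 206/3.

68.67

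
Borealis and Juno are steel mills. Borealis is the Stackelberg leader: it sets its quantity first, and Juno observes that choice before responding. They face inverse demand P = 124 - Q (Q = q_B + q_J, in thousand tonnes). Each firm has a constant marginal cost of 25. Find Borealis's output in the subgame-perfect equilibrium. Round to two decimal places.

49.50

The follower Juno best-responds to any q_B: π_J = (124 - Q)q_J - 25q_J.
Follower FOC: 99 - q_B - 2q_J = 0, so q_J(q_B) = (99 - q_B)/2.
The leader anticipates this reaction. Substituting into P = 124 - Q gives P = 149/2 - (1/2)q_B, so π_B = (149/2 - (1/2)q_B)q_B - 25q_B.
Maximising: ∂π_B/∂q_B = 99/2 - q_B = 0, giving q_B = 99/2.
Then q_J = (99 - 99/2)/2 = 99/4.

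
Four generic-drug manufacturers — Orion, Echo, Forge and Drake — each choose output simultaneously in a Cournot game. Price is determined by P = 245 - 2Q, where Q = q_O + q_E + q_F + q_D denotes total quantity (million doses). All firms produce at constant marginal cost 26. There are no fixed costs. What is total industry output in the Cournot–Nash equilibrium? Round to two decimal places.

A representative firm's profit is π_i = q_i(245 - 2Q) - 26q_i.
Setting ∂π_i/∂q_i = 0 with rivals' quantities fixed: 219 - 4q_i - 2·Σ_{j≠i} q_j = 0.
By symmetry each firm produces the same amount; substituting Σ_{j≠i} q_j = 3q_i yields q_i = 219/10.
Total output Q = 219/10 + 219/10 + 219/10 + 219/10 = 438/5.

87.60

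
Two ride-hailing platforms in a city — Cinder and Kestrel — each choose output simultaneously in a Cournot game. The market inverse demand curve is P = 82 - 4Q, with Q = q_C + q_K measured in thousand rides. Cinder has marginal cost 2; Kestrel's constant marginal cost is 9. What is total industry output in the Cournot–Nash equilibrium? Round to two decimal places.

Cinder's profit: π_C = (82 - 4Q)q_C - (2q_C). Setting ∂π_C/∂q_C = 0: 80 - 8q_C - 4(q_K) = 0.
Kestrel's profit: π_K = (82 - 4Q)q_K - (9q_K). Setting ∂π_K/∂q_K = 0: 73 - 8q_K - 4(q_C) = 0.
Best responses: q_C = (80 - 4q_K)/8, q_K = (73 - 4q_C)/8.
Substituting one into the other gives q_C = 29/4 and q_K = 11/2.
Total output Q = 29/4 + 11/2 = 51/4.

12.75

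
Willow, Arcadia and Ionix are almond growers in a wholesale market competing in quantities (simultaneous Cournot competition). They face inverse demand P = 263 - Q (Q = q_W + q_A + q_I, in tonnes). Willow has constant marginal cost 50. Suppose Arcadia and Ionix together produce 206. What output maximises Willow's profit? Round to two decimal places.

3.50

With rivals' combined output fixed at 206, Willow's profit is π_W = (263 - 206 - q_W)q_W - (50q_W) = (57 - q_W)q_W - (50q_W).
∂π_W/∂q_W = 7 - 2q_W = 0, so q_W = 7/2.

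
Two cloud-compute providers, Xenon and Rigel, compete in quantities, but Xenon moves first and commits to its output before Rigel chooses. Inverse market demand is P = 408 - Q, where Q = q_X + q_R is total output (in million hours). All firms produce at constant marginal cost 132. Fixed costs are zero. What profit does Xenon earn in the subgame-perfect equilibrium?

9522

Solve by backward induction. Given q_X, the follower Rigel maximises π_R = (408 - q_X - q_R)q_R - 132q_R.
Setting the follower's marginal profit to zero, 276 - q_X - 2q_R = 0, i.e. q_R = (276 - q_X)/2.
Xenon substitutes q_R(q_X) into its own profit: π_X = q_X(408 - q_X - (276 - q_X)/2) - 132q_X = (270 - (1/2)q_X)q_X - 132q_X.
Maximising: ∂π_X/∂q_X = 138 - q_X = 0, giving q_X = 138.
Then q_R = (276 - 138)/2 = 69.
Price P = 408 - 207 = 201.
Xenon's profit: (201 - 132)·138 = 9522.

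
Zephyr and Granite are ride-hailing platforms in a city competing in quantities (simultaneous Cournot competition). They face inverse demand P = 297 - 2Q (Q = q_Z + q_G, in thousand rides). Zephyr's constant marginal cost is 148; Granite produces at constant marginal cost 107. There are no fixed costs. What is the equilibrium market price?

184

Zephyr's profit: π_Z = (297 - 2Q)q_Z - (148q_Z). Setting ∂π_Z/∂q_Z = 0: 149 - 4q_Z - 2(q_G) = 0.
Granite's first-order condition: 190 - 4q_G - 2(q_Z) = 0.
Rearranging gives the reaction functions q_Z = (149 - 2q_G)/4 and q_G = (190 - 2q_Z)/4.
Solving the pair: q_Z = 18, q_G = 77/2.
Total output Q = 113/2, so price P = 297 - 2·(113/2) = 184.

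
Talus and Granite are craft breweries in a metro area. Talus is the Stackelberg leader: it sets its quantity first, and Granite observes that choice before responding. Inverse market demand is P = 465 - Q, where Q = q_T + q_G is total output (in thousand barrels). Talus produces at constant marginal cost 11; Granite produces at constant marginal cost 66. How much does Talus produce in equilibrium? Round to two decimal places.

254.50

Solve by backward induction. Given q_T, the follower Granite maximises π_G = (465 - q_T - q_G)q_G - 66q_G.
∂π_G/∂q_G = 399 - q_T - 2q_G = 0 gives the reaction function q_G = (399 - q_T)/2.
Talus substitutes q_G(q_T) into its own profit: π_T = q_T(465 - q_T - (399 - q_T)/2) - 11q_T = (531/2 - (1/2)q_T)q_T - 11q_T.
The leader's first-order condition 509/2 - q_T = 0 yields q_T = 509/2.
Then q_G = (399 - 509/2)/2 = 289/4.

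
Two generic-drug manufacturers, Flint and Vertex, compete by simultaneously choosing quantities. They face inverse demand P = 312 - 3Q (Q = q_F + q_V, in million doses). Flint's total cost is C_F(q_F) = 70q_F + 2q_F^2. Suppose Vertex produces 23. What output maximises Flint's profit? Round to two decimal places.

With the rival's output fixed at 23, Flint's profit is π_F = (312 - 3·23 - 3q_F)q_F - (70q_F + 2q_F²) = (243 - 3q_F)q_F - (70q_F + 2q_F²).
∂π_F/∂q_F = 173 - 10q_F = 0, so q_F = 173/10.

17.30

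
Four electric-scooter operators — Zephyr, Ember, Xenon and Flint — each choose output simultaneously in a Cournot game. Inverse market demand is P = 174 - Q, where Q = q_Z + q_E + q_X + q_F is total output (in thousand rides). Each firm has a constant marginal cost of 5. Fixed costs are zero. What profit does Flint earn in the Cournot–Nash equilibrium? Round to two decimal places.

A representative firm's profit is π_i = q_i(174 - Q) - 5q_i.
First-order condition (treating rivals' output as given): 169 - 2q_i - Σ_{j≠i} q_j = 0.
With identical firms every q_j equals q_i, so Σ_{j≠i} q_j = 3q_i and 169 = 5q_i, giving q_i = 169/5.
Price P = 174 - 676/5 = 194/5.
Flint's profit: (194/5 - 5)·(169/5) = 1142.4400.

1142.44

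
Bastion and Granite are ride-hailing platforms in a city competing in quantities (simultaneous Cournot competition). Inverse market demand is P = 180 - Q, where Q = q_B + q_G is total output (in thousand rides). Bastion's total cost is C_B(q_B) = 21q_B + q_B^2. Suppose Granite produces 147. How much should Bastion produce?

With the rival's output fixed at 147, Bastion's profit is π_B = (180 - 147 - q_B)q_B - (21q_B + q_B²) = (33 - q_B)q_B - (21q_B + q_B²).
∂π_B/∂q_B = 12 - 4q_B = 0, so q_B = 3.

3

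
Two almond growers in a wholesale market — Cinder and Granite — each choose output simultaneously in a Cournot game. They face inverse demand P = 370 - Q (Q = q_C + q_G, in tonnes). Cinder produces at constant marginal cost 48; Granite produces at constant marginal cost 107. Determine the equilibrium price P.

175

Cinder's profit: π_C = (370 - Q)q_C - (48q_C). Setting ∂π_C/∂q_C = 0: 322 - 2q_C - (q_G) = 0.
Granite's profit: π_G = (370 - Q)q_G - (107q_G). Setting ∂π_G/∂q_G = 0: 263 - 2q_G - (q_C) = 0.
Best responses: q_C = (322 - q_G)/2, q_G = (263 - q_C)/2.
Substituting one into the other gives q_C = 127 and q_G = 68.
Total output Q = 195, so price P = 370 - 195 = 175.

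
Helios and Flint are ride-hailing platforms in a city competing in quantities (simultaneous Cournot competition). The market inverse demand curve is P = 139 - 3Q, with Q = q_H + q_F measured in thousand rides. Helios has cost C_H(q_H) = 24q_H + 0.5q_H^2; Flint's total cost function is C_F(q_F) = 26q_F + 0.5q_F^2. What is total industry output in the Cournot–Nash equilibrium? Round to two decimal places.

Helios's profit: π_H = (139 - 3Q)q_H - (24q_H + (1/2)q_H²). Setting ∂π_H/∂q_H = 0: 115 - 7q_H - 3(q_F) = 0.
Flint's first-order condition: 113 - 7q_F - 3(q_H) = 0.
So q_H = (115 - 3q_F)/7 and q_F = (113 - 3q_H)/7.
Solving the pair: q_H = 233/20, q_F = 223/20.
Total output Q = 233/20 + 223/20 = 114/5.

22.80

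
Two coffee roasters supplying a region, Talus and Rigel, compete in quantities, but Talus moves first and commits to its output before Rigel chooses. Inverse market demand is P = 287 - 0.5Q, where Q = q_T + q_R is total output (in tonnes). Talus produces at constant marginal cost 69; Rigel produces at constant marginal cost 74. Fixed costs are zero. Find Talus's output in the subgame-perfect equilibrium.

Solve by backward induction. Given q_T, the follower Rigel maximises π_R = (287 - (1/2)q_T - (1/2)q_R)q_R - 74q_R.
Setting the follower's marginal profit to zero, 213 - (1/2)q_T - q_R = 0, i.e. q_R = (213 - (1/2)q_T).
The leader anticipates this reaction. Substituting into P = 287 - 0.5Q gives P = 361/2 - (1/4)q_T, so π_T = (361/2 - (1/4)q_T)q_T - 69q_T.
Maximising: ∂π_T/∂q_T = 223/2 - (1/2)q_T = 0, giving q_T = 223.
Then q_R = (213 - (1/2)·223) = 203/2.

223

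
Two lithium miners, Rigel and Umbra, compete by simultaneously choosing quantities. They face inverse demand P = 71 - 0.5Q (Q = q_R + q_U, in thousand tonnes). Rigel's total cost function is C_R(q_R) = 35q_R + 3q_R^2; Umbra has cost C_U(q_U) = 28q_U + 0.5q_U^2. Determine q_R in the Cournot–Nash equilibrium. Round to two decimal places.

Rigel's profit: π_R = (71 - 0.5Q)q_R - (35q_R + 3q_R²). Setting ∂π_R/∂q_R = 0: 36 - 7q_R - (1/2)(q_U) = 0.
Umbra's profit: π_U = (71 - 0.5Q)q_U - (28q_U + (1/2)q_U²). Setting ∂π_U/∂q_U = 0: 43 - 2q_U - (1/2)(q_R) = 0.
Rearranging gives the reaction functions q_R = (36 - (1/2)q_U)/7 and q_U = (43 - (1/2)q_R)/2.
Substituting one into the other gives q_R = 202/55 and q_U = 1132/55.

3.67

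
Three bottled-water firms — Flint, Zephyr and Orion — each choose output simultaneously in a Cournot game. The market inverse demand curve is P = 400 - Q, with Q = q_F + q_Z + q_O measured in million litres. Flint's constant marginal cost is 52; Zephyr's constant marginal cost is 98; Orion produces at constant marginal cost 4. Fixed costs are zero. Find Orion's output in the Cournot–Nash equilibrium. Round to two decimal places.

134.50

Flint's profit: π_F = (400 - Q)q_F - (52q_F). Setting ∂π_F/∂q_F = 0: 348 - 2q_F - (q_Z + q_O) = 0.
Zephyr's profit: π_Z = (400 - Q)q_Z - (98q_Z). Setting ∂π_Z/∂q_Z = 0: 302 - 2q_Z - (q_F + q_O) = 0.
Orion's first-order condition: 396 - 2q_O - (q_F + q_Z) = 0.
Summing all 3 equations gives 1046 − 4Q = 0, hence Q = 523/2.
Back-substituting: q_F = (348 − 523/2) = 173/2, q_Z = (302 − 523/2) = 81/2, q_O = (396 − 523/2) = 269/2.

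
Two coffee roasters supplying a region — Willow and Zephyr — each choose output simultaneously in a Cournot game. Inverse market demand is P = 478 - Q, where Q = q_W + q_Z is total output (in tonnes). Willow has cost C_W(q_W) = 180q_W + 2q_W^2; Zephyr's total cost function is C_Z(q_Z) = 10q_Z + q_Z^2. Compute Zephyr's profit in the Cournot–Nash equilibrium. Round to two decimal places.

Willow's profit: π_W = (478 - Q)q_W - (180q_W + 2q_W²). Setting ∂π_W/∂q_W = 0: 298 - 6q_W - (q_Z) = 0.
Zephyr's first-order condition: 468 - 4q_Z - (q_W) = 0.
Rearranging gives the reaction functions q_W = (298 - q_Z)/6 and q_Z = (468 - q_W)/4.
Substituting one into the other gives q_W = 724/23 and q_Z = 109.1304.
Price P = 478 - 140.6087 = 337.3913.
Zephyr's profit: 337.3913·109.1304 - 10·109.1304 - 109.1304² = 23818.9036.

23818.90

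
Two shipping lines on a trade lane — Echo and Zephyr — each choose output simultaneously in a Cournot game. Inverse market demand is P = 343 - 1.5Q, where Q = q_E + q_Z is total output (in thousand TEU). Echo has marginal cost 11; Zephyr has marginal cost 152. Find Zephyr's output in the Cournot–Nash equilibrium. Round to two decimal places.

11.11

Echo's profit: π_E = (343 - 1.5Q)q_E - (11q_E). Setting ∂π_E/∂q_E = 0: 332 - 3q_E - (3/2)(q_Z) = 0.
Zephyr's profit: π_Z = (343 - 1.5Q)q_Z - (152q_Z). Setting ∂π_Z/∂q_Z = 0: 191 - 3q_Z - (3/2)(q_E) = 0.
Rearranging gives the reaction functions q_E = (332 - (3/2)q_Z)/3 and q_Z = (191 - (3/2)q_E)/3.
Substituting one into the other gives q_E = 946/9 and q_Z = 100/9.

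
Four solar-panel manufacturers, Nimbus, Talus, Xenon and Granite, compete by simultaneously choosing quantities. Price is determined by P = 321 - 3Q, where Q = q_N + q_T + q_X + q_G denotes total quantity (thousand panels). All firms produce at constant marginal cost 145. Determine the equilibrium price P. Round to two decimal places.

Each firm earns π_i = (321 - 3Q)q_i - 145q_i.
Setting ∂π_i/∂q_i = 0 with rivals' quantities fixed: 176 - 6q_i - 3·Σ_{j≠i} q_j = 0.
With identical firms every q_j equals q_i, so Σ_{j≠i} q_j = 3q_i and 176 = 15q_i, giving q_i = 176/15.
Total output Q = 704/15, so price P = 321 - 3·(704/15) = 901/5.

180.20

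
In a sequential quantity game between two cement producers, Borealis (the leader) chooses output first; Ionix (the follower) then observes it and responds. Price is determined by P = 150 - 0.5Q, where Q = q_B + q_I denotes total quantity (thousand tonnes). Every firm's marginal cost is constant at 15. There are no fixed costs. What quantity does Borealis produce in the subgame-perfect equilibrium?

135

Solve by backward induction. Given q_B, the follower Ionix maximises π_I = (150 - (1/2)q_B - (1/2)q_I)q_I - 15q_I.
Setting the follower's marginal profit to zero, 135 - (1/2)q_B - q_I = 0, i.e. q_I = (135 - (1/2)q_B).
Borealis substitutes q_I(q_B) into its own profit: π_B = q_B(150 - (1/2)q_B - (135 - (1/2)q_B)/2) - 15q_B = (165/2 - (1/4)q_B)q_B - 15q_B.
Maximising: ∂π_B/∂q_B = 135/2 - (1/2)q_B = 0, giving q_B = 135.
Then q_I = (135 - (1/2)·135) = 135/2.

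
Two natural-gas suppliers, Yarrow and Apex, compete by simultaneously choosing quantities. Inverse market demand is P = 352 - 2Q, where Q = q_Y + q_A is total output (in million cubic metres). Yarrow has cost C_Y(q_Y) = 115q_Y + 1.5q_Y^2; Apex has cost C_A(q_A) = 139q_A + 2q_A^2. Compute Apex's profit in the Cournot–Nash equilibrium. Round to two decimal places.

Yarrow's profit: π_Y = (352 - 2Q)q_Y - (115q_Y + (3/2)q_Y²). Setting ∂π_Y/∂q_Y = 0: 237 - 7q_Y - 2(q_A) = 0.
Apex's first-order condition: 213 - 8q_A - 2(q_Y) = 0.
Best responses: q_Y = (237 - 2q_A)/7, q_A = (213 - 2q_Y)/8.
Solving the pair: q_Y = 735/26, q_A = 1017/52.
Price P = 352 - 2·47.8269 = 256.3462.
Apex's profit: 256.3462·(1017/52) - 139·(1017/52) - 2(1017/52)² = 1530.0133.

1530.01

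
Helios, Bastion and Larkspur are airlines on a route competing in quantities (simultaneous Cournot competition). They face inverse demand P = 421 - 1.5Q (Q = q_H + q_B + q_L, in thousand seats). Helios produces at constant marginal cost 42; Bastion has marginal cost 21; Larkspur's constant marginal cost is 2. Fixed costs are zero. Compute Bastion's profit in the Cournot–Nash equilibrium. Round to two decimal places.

Helios's profit: π_H = (421 - 1.5Q)q_H - (42q_H). Setting ∂π_H/∂q_H = 0: 379 - 3q_H - (3/2)(q_B + q_L) = 0.
Bastion's first-order condition: 400 - 3q_B - (3/2)(q_H + q_L) = 0.
Larkspur's first-order condition: 419 - 3q_L - (3/2)(q_H + q_B) = 0.
Adding the 3 conditions: 1198 − 3Q − 3Q = 0, i.e. Q = 599/3.
Back-substituting: q_H = (379 − 599/2)/(3/2) = 53, q_B = (400 − 599/2)/(3/2) = 67, q_L = (419 − 599/2)/(3/2) = 239/3.
Price P = 421 - (3/2)·(599/3) = 243/2.
Bastion's profit: (243/2 - 21)·67 = 6733.5000.

6733.50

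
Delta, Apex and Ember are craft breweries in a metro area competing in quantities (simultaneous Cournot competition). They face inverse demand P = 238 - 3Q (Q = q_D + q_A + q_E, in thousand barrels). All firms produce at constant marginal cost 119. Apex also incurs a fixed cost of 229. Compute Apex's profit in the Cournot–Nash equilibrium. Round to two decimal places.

Each firm earns π_i = (238 - 3Q)q_i - 119q_i.
Setting ∂π_i/∂q_i = 0 with rivals' quantities fixed: 119 - 6q_i - 3·Σ_{j≠i} q_j = 0.
With identical firms every q_j equals q_i, so Σ_{j≠i} q_j = 2q_i and 119 = 12q_i, giving q_i = 119/12.
Price P = 238 - 3·(119/4) = 595/4.
Apex's profit: (595/4 - 119)·(119/12) - 229 = 66.0208.

66.02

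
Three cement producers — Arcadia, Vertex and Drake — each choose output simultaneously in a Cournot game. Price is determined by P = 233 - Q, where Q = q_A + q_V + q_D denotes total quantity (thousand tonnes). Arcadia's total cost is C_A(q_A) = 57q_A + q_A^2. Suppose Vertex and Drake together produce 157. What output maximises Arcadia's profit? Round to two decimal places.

With rivals' combined output fixed at 157, Arcadia's profit is π_A = (233 - 157 - q_A)q_A - (57q_A + q_A²) = (76 - q_A)q_A - (57q_A + q_A²).
∂π_A/∂q_A = 19 - 4q_A = 0, so q_A = 19/4.

4.75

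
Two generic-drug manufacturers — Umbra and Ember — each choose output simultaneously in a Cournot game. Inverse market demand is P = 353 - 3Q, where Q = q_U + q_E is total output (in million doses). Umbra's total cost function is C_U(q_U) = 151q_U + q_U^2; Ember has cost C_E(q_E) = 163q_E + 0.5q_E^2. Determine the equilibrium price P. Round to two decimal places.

Umbra's profit: π_U = (353 - 3Q)q_U - (151q_U + q_U²). Setting ∂π_U/∂q_U = 0: 202 - 8q_U - 3(q_E) = 0.
Ember's first-order condition: 190 - 7q_E - 3(q_U) = 0.
Rearranging gives the reaction functions q_U = (202 - 3q_E)/8 and q_E = (190 - 3q_U)/7.
Substituting one into the other gives q_U = 844/47 and q_E = 914/47.
Total output Q = 1758/47, so price P = 353 - 3·(1758/47) = 240.7872.

240.79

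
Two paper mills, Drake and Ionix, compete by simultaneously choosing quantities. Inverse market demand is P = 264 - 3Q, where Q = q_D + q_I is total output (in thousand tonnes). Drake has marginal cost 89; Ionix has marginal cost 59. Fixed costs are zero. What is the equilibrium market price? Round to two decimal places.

Drake's profit: π_D = (264 - 3Q)q_D - (89q_D). Setting ∂π_D/∂q_D = 0: 175 - 6q_D - 3(q_I) = 0.
Ionix's first-order condition: 205 - 6q_I - 3(q_D) = 0.
Rearranging gives the reaction functions q_D = (175 - 3q_I)/6 and q_I = (205 - 3q_D)/6.
Substituting one into the other gives q_D = 145/9 and q_I = 235/9.
Total output Q = 380/9, so price P = 264 - 3·(380/9) = 412/3.

137.33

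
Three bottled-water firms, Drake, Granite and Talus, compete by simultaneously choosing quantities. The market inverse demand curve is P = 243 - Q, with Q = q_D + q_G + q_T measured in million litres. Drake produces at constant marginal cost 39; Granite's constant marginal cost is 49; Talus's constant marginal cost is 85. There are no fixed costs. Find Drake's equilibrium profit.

Drake's profit: π_D = (243 - Q)q_D - (39q_D). Setting ∂π_D/∂q_D = 0: 204 - 2q_D - (q_G + q_T) = 0.
Granite's profit: π_G = (243 - Q)q_G - (49q_G). Setting ∂π_G/∂q_G = 0: 194 - 2q_G - (q_D + q_T) = 0.
Talus's profit: π_T = (243 - Q)q_T - (85q_T). Setting ∂π_T/∂q_T = 0: 158 - 2q_T - (q_D + q_G) = 0.
Summing all 3 equations gives 556 − 4Q = 0, hence Q = 139.
Back-substituting: q_D = (204 − 139) = 65, q_G = (194 − 139) = 55, q_T = (158 − 139) = 19.
Price P = 243 - 139 = 104.
Drake's profit: (104 - 39)·65 = 4225.

4225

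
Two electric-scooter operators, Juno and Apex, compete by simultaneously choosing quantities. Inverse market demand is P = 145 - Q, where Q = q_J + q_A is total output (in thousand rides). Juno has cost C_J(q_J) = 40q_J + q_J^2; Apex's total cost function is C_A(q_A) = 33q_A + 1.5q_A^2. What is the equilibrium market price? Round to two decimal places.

105.21

Juno's profit: π_J = (145 - Q)q_J - (40q_J + q_J²). Setting ∂π_J/∂q_J = 0: 105 - 4q_J - (q_A) = 0.
Apex's profit: π_A = (145 - Q)q_A - (33q_A + (3/2)q_A²). Setting ∂π_A/∂q_A = 0: 112 - 5q_A - (q_J) = 0.
Best responses: q_J = (105 - q_A)/4, q_A = (112 - q_J)/5.
Substituting one into the other gives q_J = 413/19 and q_A = 343/19.
Total output Q = 756/19, so price P = 145 - 756/19 = 1999/19.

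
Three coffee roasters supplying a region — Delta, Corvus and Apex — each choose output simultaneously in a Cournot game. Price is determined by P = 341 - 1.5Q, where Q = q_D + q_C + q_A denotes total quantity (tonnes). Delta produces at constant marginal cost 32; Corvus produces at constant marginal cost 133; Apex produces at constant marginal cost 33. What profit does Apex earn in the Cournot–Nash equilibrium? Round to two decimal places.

6902.04

Delta's profit: π_D = (341 - 1.5Q)q_D - (32q_D). Setting ∂π_D/∂q_D = 0: 309 - 3q_D - (3/2)(q_C + q_A) = 0.
Corvus's first-order condition: 208 - 3q_C - (3/2)(q_D + q_A) = 0.
Apex's first-order condition: 308 - 3q_A - (3/2)(q_D + q_C) = 0.
Adding the 3 first-order conditions: 825 − 6Q = 0, so Q = 275/2.
Back-substituting: q_D = (309 − 825/4)/(3/2) = 137/2, q_C = (208 − 825/4)/(3/2) = 7/6, q_A = (308 − 825/4)/(3/2) = 407/6.
Price P = 341 - (3/2)·(275/2) = 539/4.
Apex's profit: (539/4 - 33)·(407/6) = 6902.0417.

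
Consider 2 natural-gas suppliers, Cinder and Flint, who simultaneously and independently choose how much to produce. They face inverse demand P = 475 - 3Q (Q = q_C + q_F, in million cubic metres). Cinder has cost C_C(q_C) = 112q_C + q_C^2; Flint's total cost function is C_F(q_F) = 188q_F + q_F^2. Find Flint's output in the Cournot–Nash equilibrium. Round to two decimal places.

21.95

Cinder's profit: π_C = (475 - 3Q)q_C - (112q_C + q_C²). Setting ∂π_C/∂q_C = 0: 363 - 8q_C - 3(q_F) = 0.
Flint's profit: π_F = (475 - 3Q)q_F - (188q_F + q_F²). Setting ∂π_F/∂q_F = 0: 287 - 8q_F - 3(q_C) = 0.
So q_C = (363 - 3q_F)/8 and q_F = (287 - 3q_C)/8.
Substituting one into the other gives q_C = 37.1455 and q_F = 1207/55.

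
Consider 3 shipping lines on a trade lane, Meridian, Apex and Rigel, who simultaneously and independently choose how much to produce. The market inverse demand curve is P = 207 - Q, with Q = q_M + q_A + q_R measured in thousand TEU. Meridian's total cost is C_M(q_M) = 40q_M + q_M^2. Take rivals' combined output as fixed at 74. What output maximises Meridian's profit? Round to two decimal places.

23.25

With rivals' combined output fixed at 74, Meridian's profit is π_M = (207 - 74 - q_M)q_M - (40q_M + q_M²) = (133 - q_M)q_M - (40q_M + q_M²).
∂π_M/∂q_M = 93 - 4q_M = 0, so q_M = 93/4.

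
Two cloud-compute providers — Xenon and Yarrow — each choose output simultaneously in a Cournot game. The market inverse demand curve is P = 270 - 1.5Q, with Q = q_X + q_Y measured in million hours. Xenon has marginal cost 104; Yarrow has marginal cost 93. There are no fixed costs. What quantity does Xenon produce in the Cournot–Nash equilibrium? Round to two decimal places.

34.44

Xenon's profit: π_X = (270 - 1.5Q)q_X - (104q_X). Setting ∂π_X/∂q_X = 0: 166 - 3q_X - (3/2)(q_Y) = 0.
Yarrow's first-order condition: 177 - 3q_Y - (3/2)(q_X) = 0.
Rearranging gives the reaction functions q_X = (166 - (3/2)q_Y)/3 and q_Y = (177 - (3/2)q_X)/3.
Solving the pair: q_X = 310/9, q_Y = 376/9.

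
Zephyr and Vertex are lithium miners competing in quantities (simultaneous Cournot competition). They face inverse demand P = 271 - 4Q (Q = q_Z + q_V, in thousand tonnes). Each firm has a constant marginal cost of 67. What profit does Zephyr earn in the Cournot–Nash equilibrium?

A representative firm's profit is π_i = q_i(271 - 4Q) - 67q_i.
First-order condition (treating rivals' output as given): 204 - 8q_i - 4q_j = 0.
By symmetry each firm produces the same amount; substituting q_j = q_i yields q_i = 204/12 = 17.
Price P = 271 - 4·34 = 135.
Zephyr's profit: (135 - 67)·17 = 1156.

1156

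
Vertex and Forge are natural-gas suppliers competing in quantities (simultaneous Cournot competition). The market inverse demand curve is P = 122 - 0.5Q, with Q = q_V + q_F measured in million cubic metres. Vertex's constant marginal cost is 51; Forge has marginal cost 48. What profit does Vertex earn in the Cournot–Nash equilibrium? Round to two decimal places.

1027.56

Vertex's profit: π_V = (122 - 0.5Q)q_V - (51q_V). Setting ∂π_V/∂q_V = 0: 71 - q_V - (1/2)(q_F) = 0.
Forge's profit: π_F = (122 - 0.5Q)q_F - (48q_F). Setting ∂π_F/∂q_F = 0: 74 - q_F - (1/2)(q_V) = 0.
So q_V = (71 - (1/2)q_F) and q_F = (74 - (1/2)q_V).
Solving the pair: q_V = 136/3, q_F = 154/3.
Price P = 122 - (1/2)·(290/3) = 221/3.
Vertex's profit: (221/3 - 51)·(136/3) = 1027.5556.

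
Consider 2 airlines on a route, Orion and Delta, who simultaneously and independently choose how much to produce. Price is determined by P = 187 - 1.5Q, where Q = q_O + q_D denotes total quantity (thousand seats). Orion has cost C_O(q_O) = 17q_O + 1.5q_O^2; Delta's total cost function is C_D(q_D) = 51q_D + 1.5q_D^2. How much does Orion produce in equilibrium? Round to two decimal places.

Orion's profit: π_O = (187 - 1.5Q)q_O - (17q_O + (3/2)q_O²). Setting ∂π_O/∂q_O = 0: 170 - 6q_O - (3/2)(q_D) = 0.
Delta's profit: π_D = (187 - 1.5Q)q_D - (51q_D + (3/2)q_D²). Setting ∂π_D/∂q_D = 0: 136 - 6q_D - (3/2)(q_O) = 0.
Rearranging gives the reaction functions q_O = (170 - (3/2)q_D)/6 and q_D = (136 - (3/2)q_O)/6.
Solving the pair: q_O = 1088/45, q_D = 748/45.

24.18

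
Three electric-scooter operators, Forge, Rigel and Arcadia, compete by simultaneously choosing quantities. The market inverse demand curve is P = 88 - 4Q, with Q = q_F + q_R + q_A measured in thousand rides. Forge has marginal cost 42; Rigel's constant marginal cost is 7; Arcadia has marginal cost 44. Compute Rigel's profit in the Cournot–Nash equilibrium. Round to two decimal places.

Forge's profit: π_F = (88 - 4Q)q_F - (42q_F). Setting ∂π_F/∂q_F = 0: 46 - 8q_F - 4(q_R + q_A) = 0.
Rigel's first-order condition: 81 - 8q_R - 4(q_F + q_A) = 0.
Arcadia's first-order condition: 44 - 8q_A - 4(q_F + q_R) = 0.
Adding the 3 conditions: 171 − 8Q − 8Q = 0, i.e. Q = 171/16.
Back-substituting: q_F = (46 − 171/4)/4 = 13/16, q_R = (81 − 171/4)/4 = 153/16, q_A = (44 − 171/4)/4 = 5/16.
Price P = 88 - 4·(171/16) = 181/4.
Rigel's profit: (181/4 - 7)·(153/16) = 365.7656.

365.77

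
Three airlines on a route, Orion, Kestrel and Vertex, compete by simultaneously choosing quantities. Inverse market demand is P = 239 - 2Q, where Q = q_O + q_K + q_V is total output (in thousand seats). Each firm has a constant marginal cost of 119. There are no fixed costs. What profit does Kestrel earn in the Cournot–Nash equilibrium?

450

Each firm earns π_i = (239 - 2Q)q_i - 119q_i.
First-order condition (treating rivals' output as given): 120 - 4q_i - 2·Σ_{j≠i} q_j = 0.
With identical firms every q_j equals q_i, so Σ_{j≠i} q_j = 2q_i and 120 = 8q_i, giving q_i = 15.
Price P = 239 - 2·45 = 149.
Kestrel's profit: (149 - 119)·15 = 450.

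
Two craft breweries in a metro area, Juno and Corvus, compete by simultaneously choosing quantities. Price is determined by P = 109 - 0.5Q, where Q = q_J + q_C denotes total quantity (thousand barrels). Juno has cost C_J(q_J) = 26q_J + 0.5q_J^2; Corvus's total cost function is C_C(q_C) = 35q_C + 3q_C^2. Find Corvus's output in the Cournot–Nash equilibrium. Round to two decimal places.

Juno's profit: π_J = (109 - 0.5Q)q_J - (26q_J + (1/2)q_J²). Setting ∂π_J/∂q_J = 0: 83 - 2q_J - (1/2)(q_C) = 0.
Corvus's first-order condition: 74 - 7q_C - (1/2)(q_J) = 0.
Rearranging gives the reaction functions q_J = (83 - (1/2)q_C)/2 and q_C = (74 - (1/2)q_J)/7.
Substituting one into the other gives q_J = 39.5636 and q_C = 426/55.

7.75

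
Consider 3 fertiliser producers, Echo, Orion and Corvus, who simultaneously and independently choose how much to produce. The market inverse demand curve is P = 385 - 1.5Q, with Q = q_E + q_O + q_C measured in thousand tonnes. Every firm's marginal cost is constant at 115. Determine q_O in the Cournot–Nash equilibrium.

45

A representative firm's profit is π_i = q_i(385 - 1.5Q) - 115q_i.
First-order condition (treating rivals' output as given): 270 - 3q_i - (3/2)·Σ_{j≠i} q_j = 0.
With identical firms every q_j equals q_i, so Σ_{j≠i} q_j = 2q_i and 270 = 6q_i, giving q_i = 45.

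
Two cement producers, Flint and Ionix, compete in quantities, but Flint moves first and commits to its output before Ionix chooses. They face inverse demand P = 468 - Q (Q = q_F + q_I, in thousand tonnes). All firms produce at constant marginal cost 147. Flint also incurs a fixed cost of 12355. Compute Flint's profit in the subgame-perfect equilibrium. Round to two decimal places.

525.13

The follower Ionix best-responds to any q_F: π_I = (468 - Q)q_I - 147q_I.
Setting the follower's marginal profit to zero, 321 - q_F - 2q_I = 0, i.e. q_I = (321 - q_F)/2.
Flint substitutes q_I(q_F) into its own profit: π_F = q_F(468 - q_F - (321 - q_F)/2) - 147q_F = (615/2 - (1/2)q_F)q_F - 147q_F.
Maximising: ∂π_F/∂q_F = 321/2 - q_F = 0, giving q_F = 321/2.
Then q_I = (321 - 321/2)/2 = 321/4.
Price P = 468 - 963/4 = 909/4.
Flint's profit: (909/4 - 147)·(321/2) - 12355 = 525.1250.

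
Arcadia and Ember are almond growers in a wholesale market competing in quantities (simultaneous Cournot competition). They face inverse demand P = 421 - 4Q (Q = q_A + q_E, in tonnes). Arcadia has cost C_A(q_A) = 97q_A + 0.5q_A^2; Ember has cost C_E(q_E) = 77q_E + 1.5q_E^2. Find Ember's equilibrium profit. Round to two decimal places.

Arcadia's profit: π_A = (421 - 4Q)q_A - (97q_A + (1/2)q_A²). Setting ∂π_A/∂q_A = 0: 324 - 9q_A - 4(q_E) = 0.
Ember's first-order condition: 344 - 11q_E - 4(q_A) = 0.
So q_A = (324 - 4q_E)/9 and q_E = (344 - 4q_A)/11.
Substituting one into the other gives q_A = 26.3614 and q_E = 1800/83.
Price P = 421 - 4·48.0482 = 228.8072.
Ember's profit: 228.8072·(1800/83) - 77·(1800/83) - (3/2)(1800/83)² = 2586.7325.

2586.73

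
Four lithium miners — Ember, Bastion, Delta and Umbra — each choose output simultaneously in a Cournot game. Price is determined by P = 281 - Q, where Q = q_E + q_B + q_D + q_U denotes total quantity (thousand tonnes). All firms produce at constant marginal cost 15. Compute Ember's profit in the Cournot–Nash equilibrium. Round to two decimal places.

A representative firm's profit is π_i = q_i(281 - Q) - 15q_i.
Setting ∂π_i/∂q_i = 0 with rivals' quantities fixed: 266 - 2q_i - Σ_{j≠i} q_j = 0.
With identical firms every q_j equals q_i, so Σ_{j≠i} q_j = 3q_i and 266 = 5q_i, giving q_i = 266/5.
Price P = 281 - 1064/5 = 341/5.
Ember's profit: (341/5 - 15)·(266/5) = 2830.2400.

2830.24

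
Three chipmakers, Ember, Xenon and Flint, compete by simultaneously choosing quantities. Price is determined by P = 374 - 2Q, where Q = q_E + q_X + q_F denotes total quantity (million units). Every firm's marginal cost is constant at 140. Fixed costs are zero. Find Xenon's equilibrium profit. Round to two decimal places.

A representative firm's profit is π_i = q_i(374 - 2Q) - 140q_i.
Setting ∂π_i/∂q_i = 0 with rivals' quantities fixed: 234 - 4q_i - 2·Σ_{j≠i} q_j = 0.
By symmetry each firm produces the same amount; substituting Σ_{j≠i} q_j = 2q_i yields q_i = 234/8 = 117/4.
Price P = 374 - 2·(351/4) = 397/2.
Xenon's profit: (397/2 - 140)·(117/4) = 1711.1250.

1711.13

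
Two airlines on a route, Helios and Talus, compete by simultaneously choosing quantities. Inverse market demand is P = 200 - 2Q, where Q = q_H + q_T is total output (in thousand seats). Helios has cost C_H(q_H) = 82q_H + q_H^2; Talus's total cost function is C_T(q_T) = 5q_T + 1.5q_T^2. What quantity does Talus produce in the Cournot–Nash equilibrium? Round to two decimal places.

Helios's profit: π_H = (200 - 2Q)q_H - (82q_H + q_H²). Setting ∂π_H/∂q_H = 0: 118 - 6q_H - 2(q_T) = 0.
Talus's profit: π_T = (200 - 2Q)q_T - (5q_T + (3/2)q_T²). Setting ∂π_T/∂q_T = 0: 195 - 7q_T - 2(q_H) = 0.
So q_H = (118 - 2q_T)/6 and q_T = (195 - 2q_H)/7.
Substituting one into the other gives q_H = 218/19 and q_T = 467/19.

24.58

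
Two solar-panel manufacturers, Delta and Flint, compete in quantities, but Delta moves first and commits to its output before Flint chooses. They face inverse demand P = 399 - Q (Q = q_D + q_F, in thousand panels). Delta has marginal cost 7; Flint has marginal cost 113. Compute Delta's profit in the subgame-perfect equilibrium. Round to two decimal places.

Solve by backward induction. Given q_D, the follower Flint maximises π_F = (399 - q_D - q_F)q_F - 113q_F.
Follower FOC: 286 - q_D - 2q_F = 0, so q_F(q_D) = (286 - q_D)/2.
Delta substitutes q_F(q_D) into its own profit: π_D = q_D(399 - q_D - (286 - q_D)/2) - 7q_D = (256 - (1/2)q_D)q_D - 7q_D.
Leader FOC: 249 - q_D = 0, so q_D = 249.
Then q_F = (286 - 249)/2 = 37/2.
Price P = 399 - 535/2 = 263/2.
Delta's profit: (263/2 - 7)·249 = 31000.5000.

31000.50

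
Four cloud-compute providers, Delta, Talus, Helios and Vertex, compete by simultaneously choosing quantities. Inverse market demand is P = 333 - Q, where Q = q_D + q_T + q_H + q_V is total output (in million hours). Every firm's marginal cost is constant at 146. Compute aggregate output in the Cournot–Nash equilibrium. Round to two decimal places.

Each firm earns π_i = (333 - Q)q_i - 146q_i.
Setting ∂π_i/∂q_i = 0 with rivals' quantities fixed: 187 - 2q_i - Σ_{j≠i} q_j = 0.
With identical firms every q_j equals q_i, so Σ_{j≠i} q_j = 3q_i and 187 = 5q_i, giving q_i = 187/5.
Total output Q = 187/5 + 187/5 + 187/5 + 187/5 = 748/5.

149.60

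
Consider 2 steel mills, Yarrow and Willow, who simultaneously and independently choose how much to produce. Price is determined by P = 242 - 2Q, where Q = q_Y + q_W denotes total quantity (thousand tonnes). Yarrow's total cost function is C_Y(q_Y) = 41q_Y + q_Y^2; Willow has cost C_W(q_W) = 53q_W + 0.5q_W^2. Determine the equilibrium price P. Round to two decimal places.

137.46

Yarrow's profit: π_Y = (242 - 2Q)q_Y - (41q_Y + q_Y²). Setting ∂π_Y/∂q_Y = 0: 201 - 6q_Y - 2(q_W) = 0.
Willow's profit: π_W = (242 - 2Q)q_W - (53q_W + (1/2)q_W²). Setting ∂π_W/∂q_W = 0: 189 - 5q_W - 2(q_Y) = 0.
Rearranging gives the reaction functions q_Y = (201 - 2q_W)/6 and q_W = (189 - 2q_Y)/5.
Substituting one into the other gives q_Y = 627/26 and q_W = 366/13.
Total output Q = 1359/26, so price P = 242 - 2·(1359/26) = 1787/13.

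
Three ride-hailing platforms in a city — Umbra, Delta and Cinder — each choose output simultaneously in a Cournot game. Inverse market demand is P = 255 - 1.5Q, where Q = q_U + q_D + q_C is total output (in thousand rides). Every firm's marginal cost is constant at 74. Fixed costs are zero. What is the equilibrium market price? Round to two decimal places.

119.25

Each firm earns π_i = (255 - 1.5Q)q_i - 74q_i.
First-order condition (treating rivals' output as given): 181 - 3q_i - (3/2)·Σ_{j≠i} q_j = 0.
By symmetry each firm produces the same amount; substituting Σ_{j≠i} q_j = 2q_i yields q_i = 181/6.
Total output Q = 181/2, so price P = 255 - (3/2)·(181/2) = 477/4.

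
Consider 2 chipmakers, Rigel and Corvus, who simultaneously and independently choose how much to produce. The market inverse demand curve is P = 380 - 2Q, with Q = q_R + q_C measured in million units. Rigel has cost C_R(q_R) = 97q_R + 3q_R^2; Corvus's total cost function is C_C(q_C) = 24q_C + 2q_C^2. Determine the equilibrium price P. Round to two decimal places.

Rigel's profit: π_R = (380 - 2Q)q_R - (97q_R + 3q_R²). Setting ∂π_R/∂q_R = 0: 283 - 10q_R - 2(q_C) = 0.
Corvus's first-order condition: 356 - 8q_C - 2(q_R) = 0.
So q_R = (283 - 2q_C)/10 and q_C = (356 - 2q_R)/8.
Substituting one into the other gives q_R = 388/19 and q_C = 1497/38.
Total output Q = 59.8158, so price P = 380 - 2·59.8158 = 260.3684.

260.37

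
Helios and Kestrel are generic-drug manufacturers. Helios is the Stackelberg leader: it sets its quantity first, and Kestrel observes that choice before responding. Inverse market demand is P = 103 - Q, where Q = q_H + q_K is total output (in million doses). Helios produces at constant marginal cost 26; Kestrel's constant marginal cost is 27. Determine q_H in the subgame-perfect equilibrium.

39

Solve by backward induction. Given q_H, the follower Kestrel maximises π_K = (103 - q_H - q_K)q_K - 27q_K.
Setting the follower's marginal profit to zero, 76 - q_H - 2q_K = 0, i.e. q_K = (76 - q_H)/2.
Helios substitutes q_K(q_H) into its own profit: π_H = q_H(103 - q_H - (76 - q_H)/2) - 26q_H = (65 - (1/2)q_H)q_H - 26q_H.
The leader's first-order condition 39 - q_H = 0 yields q_H = 39.
Then q_K = (76 - 39)/2 = 37/2.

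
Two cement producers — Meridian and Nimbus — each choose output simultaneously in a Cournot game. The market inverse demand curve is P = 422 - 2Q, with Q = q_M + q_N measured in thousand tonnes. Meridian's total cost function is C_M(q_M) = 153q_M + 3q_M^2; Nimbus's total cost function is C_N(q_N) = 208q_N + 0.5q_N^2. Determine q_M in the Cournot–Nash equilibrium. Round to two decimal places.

19.93

Meridian's profit: π_M = (422 - 2Q)q_M - (153q_M + 3q_M²). Setting ∂π_M/∂q_M = 0: 269 - 10q_M - 2(q_N) = 0.
Nimbus's first-order condition: 214 - 5q_N - 2(q_M) = 0.
So q_M = (269 - 2q_N)/10 and q_N = (214 - 2q_M)/5.
Solving the pair: q_M = 917/46, q_N = 801/23.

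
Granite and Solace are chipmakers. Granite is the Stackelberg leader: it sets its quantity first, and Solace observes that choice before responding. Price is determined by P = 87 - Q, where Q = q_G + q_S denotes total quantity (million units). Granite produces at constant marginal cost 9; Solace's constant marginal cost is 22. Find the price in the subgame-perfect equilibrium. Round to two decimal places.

31.75

Solve by backward induction. Given q_G, the follower Solace maximises π_S = (87 - q_G - q_S)q_S - 22q_S.
Setting the follower's marginal profit to zero, 65 - q_G - 2q_S = 0, i.e. q_S = (65 - q_G)/2.
Granite substitutes q_S(q_G) into its own profit: π_G = q_G(87 - q_G - (65 - q_G)/2) - 9q_G = (109/2 - (1/2)q_G)q_G - 9q_G.
Maximising: ∂π_G/∂q_G = 91/2 - q_G = 0, giving q_G = 91/2.
Then q_S = (65 - 91/2)/2 = 39/4.
Total output Q = 221/4, so price P = 87 - 221/4 = 127/4.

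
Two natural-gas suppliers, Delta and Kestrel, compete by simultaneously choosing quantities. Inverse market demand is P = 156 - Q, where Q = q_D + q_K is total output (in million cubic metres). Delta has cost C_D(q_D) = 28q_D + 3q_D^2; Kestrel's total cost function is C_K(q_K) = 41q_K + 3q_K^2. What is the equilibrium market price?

129

Delta's profit: π_D = (156 - Q)q_D - (28q_D + 3q_D²). Setting ∂π_D/∂q_D = 0: 128 - 8q_D - (q_K) = 0.
Kestrel's profit: π_K = (156 - Q)q_K - (41q_K + 3q_K²). Setting ∂π_K/∂q_K = 0: 115 - 8q_K - (q_D) = 0.
So q_D = (128 - q_K)/8 and q_K = (115 - q_D)/8.
Solving the pair: q_D = 101/7, q_K = 88/7.
Total output Q = 27, so price P = 156 - 27 = 129.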